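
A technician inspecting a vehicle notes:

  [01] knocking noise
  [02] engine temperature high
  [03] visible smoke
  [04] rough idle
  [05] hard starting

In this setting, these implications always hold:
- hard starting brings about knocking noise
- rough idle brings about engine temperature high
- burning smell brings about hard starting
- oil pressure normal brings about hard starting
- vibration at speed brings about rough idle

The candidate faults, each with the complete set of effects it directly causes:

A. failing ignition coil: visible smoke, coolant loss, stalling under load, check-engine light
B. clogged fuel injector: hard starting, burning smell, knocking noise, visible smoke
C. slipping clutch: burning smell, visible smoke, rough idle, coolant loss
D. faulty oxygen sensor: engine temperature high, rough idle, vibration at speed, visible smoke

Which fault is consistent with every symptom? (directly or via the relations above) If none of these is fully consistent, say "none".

C

Per-candidate check:
(A) failing ignition coil — does not account for knocking noise, engine temperature high, rough idle, hard starting
(B) clogged fuel injector — knocking noise ✓; engine temperature high ✗; visible smoke ✓; rough idle ✗; hard starting ✓
(C) slipping clutch — knocking noise ✓ (through burning smell → hard starting → knocking noise); engine temperature high ✓ (through rough idle → engine temperature high); visible smoke ✓; rough idle ✓; hard starting ✓ (through burning smell → hard starting)
(D) faulty oxygen sensor — does not account for knocking noise, hard starting
(C) alone accounts for all the evidence.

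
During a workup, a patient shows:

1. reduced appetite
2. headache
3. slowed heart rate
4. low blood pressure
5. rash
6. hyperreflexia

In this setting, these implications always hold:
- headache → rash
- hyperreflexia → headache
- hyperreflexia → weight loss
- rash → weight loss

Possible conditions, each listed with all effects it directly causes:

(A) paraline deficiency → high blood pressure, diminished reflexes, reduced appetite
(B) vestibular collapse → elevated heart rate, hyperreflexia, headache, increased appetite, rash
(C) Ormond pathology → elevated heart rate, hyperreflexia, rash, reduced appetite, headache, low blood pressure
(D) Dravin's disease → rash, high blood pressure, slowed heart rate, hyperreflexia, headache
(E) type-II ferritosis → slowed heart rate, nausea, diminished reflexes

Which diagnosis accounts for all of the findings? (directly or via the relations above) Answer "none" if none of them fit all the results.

For each candidate, compare predicted effects to what was observed:
(A) paraline deficiency — reduced appetite yes; headache NO; slowed heart rate NO; low blood pressure NO; rash NO; hyperreflexia NO
(B) vestibular collapse — fails on reduced appetite, slowed heart rate, low blood pressure (predicts increased appetite, not reduced appetite; predicts elevated heart rate, not slowed heart rate)
(C) Ormond pathology — reduced appetite yes; headache yes; slowed heart rate NO; low blood pressure yes; rash yes; hyperreflexia yes
(D) Dravin's disease — fails on reduced appetite, low blood pressure (predicts high blood pressure, not low blood pressure)
(E) type-II ferritosis — fails on reduced appetite, headache, low blood pressure, rash, hyperreflexia (predicts diminished reflexes, not hyperreflexia)
No candidate is consistent with all observations.

none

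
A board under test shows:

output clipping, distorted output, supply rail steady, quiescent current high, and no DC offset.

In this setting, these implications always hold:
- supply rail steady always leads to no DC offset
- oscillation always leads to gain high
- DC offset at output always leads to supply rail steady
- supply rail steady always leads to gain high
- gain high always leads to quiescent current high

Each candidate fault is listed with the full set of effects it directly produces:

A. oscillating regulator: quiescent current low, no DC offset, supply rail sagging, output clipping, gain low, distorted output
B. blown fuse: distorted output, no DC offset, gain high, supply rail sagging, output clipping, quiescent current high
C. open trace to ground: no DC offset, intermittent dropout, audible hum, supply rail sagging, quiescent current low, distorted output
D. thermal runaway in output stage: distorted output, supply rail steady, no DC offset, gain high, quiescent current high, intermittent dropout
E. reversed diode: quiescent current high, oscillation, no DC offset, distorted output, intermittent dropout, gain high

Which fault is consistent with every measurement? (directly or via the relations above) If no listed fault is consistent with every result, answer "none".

Testing each hypothesis:
(A) oscillating regulator — fails on supply rail steady, quiescent current high (predicts supply rail sagging, not supply rail steady; predicts quiescent current low, not quiescent current high)
(B) blown fuse — output clipping ✓; distorted output ✓; supply rail steady ✗; quiescent current high ✓; no DC offset ✓
(C) open trace to ground — fails on output clipping, supply rail steady, quiescent current high (predicts supply rail sagging, not supply rail steady; predicts quiescent current low, not quiescent current high)
(D) thermal runaway in output stage — output clipping ✗; distorted output ✓; supply rail steady ✓; quiescent current high ✓; no DC offset ✓
(E) reversed diode — does not account for output clipping, supply rail steady
No candidate is consistent with all observations.

none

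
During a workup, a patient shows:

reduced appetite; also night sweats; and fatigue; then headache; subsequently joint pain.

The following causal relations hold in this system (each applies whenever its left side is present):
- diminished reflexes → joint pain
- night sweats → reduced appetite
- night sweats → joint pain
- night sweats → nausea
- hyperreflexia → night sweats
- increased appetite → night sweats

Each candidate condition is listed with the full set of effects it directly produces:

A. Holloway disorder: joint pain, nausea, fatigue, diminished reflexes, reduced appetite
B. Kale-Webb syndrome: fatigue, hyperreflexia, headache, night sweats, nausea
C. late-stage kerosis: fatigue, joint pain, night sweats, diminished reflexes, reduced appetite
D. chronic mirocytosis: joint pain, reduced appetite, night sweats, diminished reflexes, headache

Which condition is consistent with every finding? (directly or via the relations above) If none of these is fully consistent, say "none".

For each candidate, compare predicted effects to what was observed:
(A) Holloway disorder — does not account for night sweats, headache
(B) Kale-Webb syndrome — reduced appetite match (via night sweats → reduced appetite); night sweats match; fatigue match; headache match; joint pain match (via night sweats → joint pain)
(C) late-stage kerosis — does not account for headache
(D) chronic mirocytosis — reduced appetite match; night sweats match; fatigue miss; headache match; joint pain match
(B) is the only candidate with no mismatches.

B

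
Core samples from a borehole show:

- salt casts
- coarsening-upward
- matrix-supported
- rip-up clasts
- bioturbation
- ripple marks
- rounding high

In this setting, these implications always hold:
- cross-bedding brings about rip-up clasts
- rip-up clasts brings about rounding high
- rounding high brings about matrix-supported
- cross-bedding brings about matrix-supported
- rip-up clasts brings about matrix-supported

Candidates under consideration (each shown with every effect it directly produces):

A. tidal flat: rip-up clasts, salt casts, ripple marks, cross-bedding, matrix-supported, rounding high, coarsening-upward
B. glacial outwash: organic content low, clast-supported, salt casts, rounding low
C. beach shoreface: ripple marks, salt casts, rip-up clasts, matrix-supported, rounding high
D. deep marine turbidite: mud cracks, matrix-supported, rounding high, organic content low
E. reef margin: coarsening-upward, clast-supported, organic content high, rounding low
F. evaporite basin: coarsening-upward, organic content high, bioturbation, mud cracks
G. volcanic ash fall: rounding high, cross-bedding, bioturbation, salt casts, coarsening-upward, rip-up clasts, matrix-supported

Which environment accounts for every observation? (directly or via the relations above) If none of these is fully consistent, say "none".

Checking each candidate against the observations:
(A) tidal flat — does not account for bioturbation
(B) glacial outwash — fails on coarsening-upward, matrix-supported, rip-up clasts, bioturbation, ripple marks, rounding high (predicts clast-supported, not matrix-supported; predicts rounding low, not rounding high)
(C) beach shoreface — salt casts ✓; coarsening-upward ✗; matrix-supported ✓; rip-up clasts ✓; bioturbation ✗; ripple marks ✓; rounding high ✓
(D) deep marine turbidite — salt casts ✗; coarsening-upward ✗; matrix-supported ✓; rip-up clasts ✗; bioturbation ✗; ripple marks ✗; rounding high ✓
(E) reef margin — fails on salt casts, matrix-supported, rip-up clasts, bioturbation, ripple marks, rounding high (predicts clast-supported, not matrix-supported; predicts rounding low, not rounding high)
(F) evaporite basin — salt casts ✗; coarsening-upward ✓; matrix-supported ✗; rip-up clasts ✗; bioturbation ✓; ripple marks ✗; rounding high ✗
(G) volcanic ash fall — salt casts ✓; coarsening-upward ✓; matrix-supported ✓; rip-up clasts ✓; bioturbation ✓; ripple marks ✗; rounding high ✓
None of the listed candidates fits everything.

none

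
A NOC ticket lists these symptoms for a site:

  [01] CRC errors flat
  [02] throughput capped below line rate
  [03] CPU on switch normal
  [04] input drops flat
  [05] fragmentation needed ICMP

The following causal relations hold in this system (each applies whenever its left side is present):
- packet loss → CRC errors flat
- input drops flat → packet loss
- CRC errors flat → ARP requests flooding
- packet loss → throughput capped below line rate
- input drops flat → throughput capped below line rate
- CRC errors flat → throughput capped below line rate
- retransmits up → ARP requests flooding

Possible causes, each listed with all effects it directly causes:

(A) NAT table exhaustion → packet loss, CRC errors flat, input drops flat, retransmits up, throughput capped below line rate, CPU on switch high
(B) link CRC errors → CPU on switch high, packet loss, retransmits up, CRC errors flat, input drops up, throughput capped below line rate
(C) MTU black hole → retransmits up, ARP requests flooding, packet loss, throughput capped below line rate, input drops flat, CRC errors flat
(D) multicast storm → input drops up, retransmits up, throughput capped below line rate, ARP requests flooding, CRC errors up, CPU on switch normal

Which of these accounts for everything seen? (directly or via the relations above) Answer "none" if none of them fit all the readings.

Checking each candidate against the observations:
(A) NAT table exhaustion — CRC errors flat match; throughput capped below line rate match; CPU on switch normal miss; input drops flat match; fragmentation needed ICMP miss
(B) link CRC errors — CRC errors flat match; throughput capped below line rate match; CPU on switch normal miss; input drops flat miss; fragmentation needed ICMP miss
(C) MTU black hole — CRC errors flat match; throughput capped below line rate match; CPU on switch normal miss; input drops flat match; fragmentation needed ICMP miss
(D) multicast storm — CRC errors flat miss; throughput capped below line rate match; CPU on switch normal match; input drops flat miss; fragmentation needed ICMP miss
No candidate is consistent with all observations.

none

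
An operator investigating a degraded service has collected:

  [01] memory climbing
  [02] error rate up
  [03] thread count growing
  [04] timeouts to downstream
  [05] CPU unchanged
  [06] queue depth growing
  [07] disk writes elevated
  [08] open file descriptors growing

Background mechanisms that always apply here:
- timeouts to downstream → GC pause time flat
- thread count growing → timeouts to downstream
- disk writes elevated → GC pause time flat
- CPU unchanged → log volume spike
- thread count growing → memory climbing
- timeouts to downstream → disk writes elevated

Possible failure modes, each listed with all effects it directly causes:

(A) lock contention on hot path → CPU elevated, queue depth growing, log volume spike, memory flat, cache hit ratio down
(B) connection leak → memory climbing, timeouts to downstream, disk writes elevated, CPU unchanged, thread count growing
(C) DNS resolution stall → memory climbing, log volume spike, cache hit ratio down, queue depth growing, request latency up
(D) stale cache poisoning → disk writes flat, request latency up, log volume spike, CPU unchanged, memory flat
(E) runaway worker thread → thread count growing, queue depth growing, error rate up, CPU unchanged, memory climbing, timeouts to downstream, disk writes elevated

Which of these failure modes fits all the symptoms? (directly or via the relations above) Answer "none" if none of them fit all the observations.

none

Per-candidate check:
(A) lock contention on hot path — fails on memory climbing, error rate up, thread count growing, timeouts to downstream, CPU unchanged, disk writes elevated, open file descriptors growing (predicts memory flat, not memory climbing; predicts CPU elevated, not CPU unchanged)
(B) connection leak — memory climbing match; error rate up miss; thread count growing match; timeouts to downstream match; CPU unchanged match; queue depth growing miss; disk writes elevated match; open file descriptors growing miss
(C) DNS resolution stall — memory climbing match; error rate up miss; thread count growing miss; timeouts to downstream miss; CPU unchanged miss; queue depth growing match; disk writes elevated miss; open file descriptors growing miss
(D) stale cache poisoning — memory climbing miss; error rate up miss; thread count growing miss; timeouts to downstream miss; CPU unchanged match; queue depth growing miss; disk writes elevated miss; open file descriptors growing miss
(E) runaway worker thread — does not account for open file descriptors growing
Every candidate fails on at least one observation.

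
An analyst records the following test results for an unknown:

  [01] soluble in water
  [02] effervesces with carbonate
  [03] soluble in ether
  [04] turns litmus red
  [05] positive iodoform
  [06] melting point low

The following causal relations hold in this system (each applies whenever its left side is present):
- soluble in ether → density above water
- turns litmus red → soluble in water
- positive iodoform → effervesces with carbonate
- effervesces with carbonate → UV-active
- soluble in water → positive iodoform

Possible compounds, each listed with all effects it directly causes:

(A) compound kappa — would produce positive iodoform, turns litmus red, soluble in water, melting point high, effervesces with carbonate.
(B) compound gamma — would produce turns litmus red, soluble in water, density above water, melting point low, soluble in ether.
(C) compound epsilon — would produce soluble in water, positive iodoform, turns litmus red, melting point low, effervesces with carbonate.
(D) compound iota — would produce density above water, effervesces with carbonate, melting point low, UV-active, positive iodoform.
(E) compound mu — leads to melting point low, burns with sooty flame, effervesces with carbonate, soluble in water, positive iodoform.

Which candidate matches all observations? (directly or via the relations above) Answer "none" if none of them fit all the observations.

Per-candidate check:
(A) compound kappa — fails on soluble in ether, melting point low (predicts melting point high, not melting point low)
(B) compound gamma — soluble in water ✓; effervesces with carbonate ✓ (via soluble in water → positive iodoform → effervesces with carbonate); soluble in ether ✓; turns litmus red ✓; positive iodoform ✓ (via soluble in water → positive iodoform); melting point low ✓
(C) compound epsilon — soluble in water ✓; effervesces with carbonate ✓; soluble in ether ✗; turns litmus red ✓; positive iodoform ✓; melting point low ✓
(D) compound iota — soluble in water ✗; effervesces with carbonate ✓; soluble in ether ✗; turns litmus red ✗; positive iodoform ✓; melting point low ✓
(E) compound mu — does not account for soluble in ether, turns litmus red
Only (B) is consistent with every observation.

B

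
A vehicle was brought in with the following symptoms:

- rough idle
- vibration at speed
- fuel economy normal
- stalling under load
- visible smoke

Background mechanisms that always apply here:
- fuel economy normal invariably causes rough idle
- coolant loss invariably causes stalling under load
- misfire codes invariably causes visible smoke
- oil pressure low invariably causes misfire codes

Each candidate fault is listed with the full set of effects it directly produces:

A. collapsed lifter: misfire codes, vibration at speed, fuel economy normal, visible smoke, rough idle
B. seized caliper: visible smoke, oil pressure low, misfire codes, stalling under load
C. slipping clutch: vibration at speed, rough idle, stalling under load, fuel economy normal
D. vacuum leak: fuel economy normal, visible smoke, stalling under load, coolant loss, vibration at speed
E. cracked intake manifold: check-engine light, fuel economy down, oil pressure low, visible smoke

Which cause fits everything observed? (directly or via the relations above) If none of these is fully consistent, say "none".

Testing each hypothesis:
(A) collapsed lifter — does not account for stalling under load
(B) seized caliper — does not account for rough idle, vibration at speed, fuel economy normal
(C) slipping clutch — does not account for visible smoke
(D) vacuum leak — rough idle match (through fuel economy normal → rough idle); vibration at speed match; fuel economy normal match; stalling under load match; visible smoke match
(E) cracked intake manifold — rough idle miss; vibration at speed miss; fuel economy normal miss; stalling under load miss; visible smoke match
(D) alone accounts for all the evidence.

D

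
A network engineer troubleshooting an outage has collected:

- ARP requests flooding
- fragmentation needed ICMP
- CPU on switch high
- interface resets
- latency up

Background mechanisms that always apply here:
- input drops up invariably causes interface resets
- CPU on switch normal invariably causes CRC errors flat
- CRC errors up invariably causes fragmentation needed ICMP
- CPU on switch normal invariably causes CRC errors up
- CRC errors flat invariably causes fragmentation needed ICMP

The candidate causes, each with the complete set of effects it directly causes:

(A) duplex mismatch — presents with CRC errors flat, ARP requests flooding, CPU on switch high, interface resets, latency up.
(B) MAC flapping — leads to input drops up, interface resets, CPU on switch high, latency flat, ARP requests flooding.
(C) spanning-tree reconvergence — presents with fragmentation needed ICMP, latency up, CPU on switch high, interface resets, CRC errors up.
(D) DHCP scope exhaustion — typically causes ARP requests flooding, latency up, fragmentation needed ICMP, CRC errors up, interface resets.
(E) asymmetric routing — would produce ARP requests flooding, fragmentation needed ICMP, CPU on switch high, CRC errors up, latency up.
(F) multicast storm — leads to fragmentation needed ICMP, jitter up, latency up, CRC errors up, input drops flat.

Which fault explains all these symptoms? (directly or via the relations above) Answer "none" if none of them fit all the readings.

A

Testing each hypothesis:
(A) duplex mismatch — accounts for every observation (fragmentation needed ICMP through CRC errors flat → fragmentation needed ICMP)
(B) MAC flapping — ARP requests flooding +; fragmentation needed ICMP -; CPU on switch high +; interface resets +; latency up -
(C) spanning-tree reconvergence — does not account for ARP requests flooding
(D) DHCP scope exhaustion — does not account for CPU on switch high
(E) asymmetric routing — does not account for interface resets
(F) multicast storm — does not account for ARP requests flooding, CPU on switch high, interface resets
Only (A) is consistent with every observation.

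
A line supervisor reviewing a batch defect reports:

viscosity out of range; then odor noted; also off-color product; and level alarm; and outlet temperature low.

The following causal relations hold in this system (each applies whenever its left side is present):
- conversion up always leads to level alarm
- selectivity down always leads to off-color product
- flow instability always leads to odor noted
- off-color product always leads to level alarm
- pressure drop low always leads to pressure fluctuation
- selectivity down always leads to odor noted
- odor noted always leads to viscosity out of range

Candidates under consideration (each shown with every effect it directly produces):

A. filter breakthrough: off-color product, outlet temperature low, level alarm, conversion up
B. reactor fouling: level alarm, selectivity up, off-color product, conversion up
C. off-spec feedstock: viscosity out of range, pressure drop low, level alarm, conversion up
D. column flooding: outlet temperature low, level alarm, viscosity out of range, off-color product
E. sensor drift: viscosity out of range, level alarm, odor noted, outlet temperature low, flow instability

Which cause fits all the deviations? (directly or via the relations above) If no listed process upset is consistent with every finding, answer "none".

none

Per-candidate check:
(A) filter breakthrough — does not account for viscosity out of range, odor noted
(B) reactor fouling — does not account for viscosity out of range, odor noted, outlet temperature low
(C) off-spec feedstock — does not account for odor noted, off-color product, outlet temperature low
(D) column flooding — viscosity out of range match; odor noted miss; off-color product match; level alarm match; outlet temperature low match
(E) sensor drift — viscosity out of range match; odor noted match; off-color product miss; level alarm match; outlet temperature low match
None of the listed candidates fits everything.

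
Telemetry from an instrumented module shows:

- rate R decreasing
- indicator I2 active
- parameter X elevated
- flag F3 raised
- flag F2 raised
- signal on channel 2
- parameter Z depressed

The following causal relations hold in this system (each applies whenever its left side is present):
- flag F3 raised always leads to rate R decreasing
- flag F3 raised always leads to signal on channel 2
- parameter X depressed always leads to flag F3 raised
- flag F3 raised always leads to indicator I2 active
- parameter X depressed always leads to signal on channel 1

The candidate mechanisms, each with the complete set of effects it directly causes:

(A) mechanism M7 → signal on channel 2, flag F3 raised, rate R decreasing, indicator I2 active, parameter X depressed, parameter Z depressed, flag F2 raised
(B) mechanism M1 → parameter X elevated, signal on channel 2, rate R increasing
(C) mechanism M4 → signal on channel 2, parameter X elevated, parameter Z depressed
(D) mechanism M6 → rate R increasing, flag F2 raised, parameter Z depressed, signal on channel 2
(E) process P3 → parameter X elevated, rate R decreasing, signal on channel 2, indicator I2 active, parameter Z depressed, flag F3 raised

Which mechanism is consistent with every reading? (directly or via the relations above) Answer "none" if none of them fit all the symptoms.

For each candidate, compare predicted effects to what was observed:
(A) mechanism M7 — fails on parameter X elevated (predicts parameter X depressed, not parameter X elevated)
(B) mechanism M1 — rate R decreasing miss; indicator I2 active miss; parameter X elevated match; flag F3 raised miss; flag F2 raised miss; signal on channel 2 match; parameter Z depressed miss
(C) mechanism M4 — does not account for rate R decreasing, indicator I2 active, flag F3 raised, flag F2 raised
(D) mechanism M6 — rate R decreasing miss; indicator I2 active miss; parameter X elevated miss; flag F3 raised miss; flag F2 raised match; signal on channel 2 match; parameter Z depressed match
(E) process P3 — does not account for flag F2 raised
Every candidate fails on at least one observation.

none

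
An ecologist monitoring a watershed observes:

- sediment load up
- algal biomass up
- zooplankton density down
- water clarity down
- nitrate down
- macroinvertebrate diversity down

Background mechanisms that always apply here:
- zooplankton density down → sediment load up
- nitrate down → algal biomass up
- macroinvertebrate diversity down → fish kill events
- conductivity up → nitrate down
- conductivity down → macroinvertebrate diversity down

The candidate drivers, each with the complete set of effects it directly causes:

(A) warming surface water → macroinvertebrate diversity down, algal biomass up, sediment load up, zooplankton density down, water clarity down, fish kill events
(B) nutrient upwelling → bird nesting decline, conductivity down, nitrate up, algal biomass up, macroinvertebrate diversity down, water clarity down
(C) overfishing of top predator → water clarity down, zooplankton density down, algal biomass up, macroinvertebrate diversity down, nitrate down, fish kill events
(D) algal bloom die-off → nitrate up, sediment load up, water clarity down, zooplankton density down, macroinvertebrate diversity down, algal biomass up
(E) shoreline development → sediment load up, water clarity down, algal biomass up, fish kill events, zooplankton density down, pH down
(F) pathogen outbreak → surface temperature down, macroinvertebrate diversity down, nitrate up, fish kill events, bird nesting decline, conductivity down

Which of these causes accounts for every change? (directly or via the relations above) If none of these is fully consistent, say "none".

C

Testing each hypothesis:
(A) warming surface water — does not account for nitrate down
(B) nutrient upwelling — sediment load up ✗; algal biomass up ✓; zooplankton density down ✗; water clarity down ✓; nitrate down ✗; macroinvertebrate diversity down ✓
(C) overfishing of top predator — accounts for every observation (sediment load up through zooplankton density down → sediment load up)
(D) algal bloom die-off — fails on nitrate down (predicts nitrate up, not nitrate down)
(E) shoreline development — does not account for nitrate down, macroinvertebrate diversity down
(F) pathogen outbreak — fails on sediment load up, algal biomass up, zooplankton density down, water clarity down, nitrate down (predicts nitrate up, not nitrate down)
Only (C) is consistent with every observation.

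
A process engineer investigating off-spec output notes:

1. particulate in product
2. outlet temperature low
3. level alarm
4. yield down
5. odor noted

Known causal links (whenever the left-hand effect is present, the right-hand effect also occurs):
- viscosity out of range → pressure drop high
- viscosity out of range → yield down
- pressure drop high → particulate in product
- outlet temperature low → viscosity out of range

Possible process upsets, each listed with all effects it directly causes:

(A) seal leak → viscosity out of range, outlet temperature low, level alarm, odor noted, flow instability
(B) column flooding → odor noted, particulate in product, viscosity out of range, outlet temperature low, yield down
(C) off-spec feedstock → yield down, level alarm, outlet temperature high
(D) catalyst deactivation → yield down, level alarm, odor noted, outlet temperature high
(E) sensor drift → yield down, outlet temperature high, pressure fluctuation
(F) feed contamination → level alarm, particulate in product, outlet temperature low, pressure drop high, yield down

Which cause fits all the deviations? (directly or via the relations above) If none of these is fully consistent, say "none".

A

Testing each hypothesis:
(A) seal leak — accounts for every observation (particulate in product through viscosity out of range → pressure drop high → particulate in product)
(B) column flooding — particulate in product ✓; outlet temperature low ✓; level alarm ✗; yield down ✓; odor noted ✓
(C) off-spec feedstock — particulate in product ✗; outlet temperature low ✗; level alarm ✓; yield down ✓; odor noted ✗
(D) catalyst deactivation — fails on particulate in product, outlet temperature low (predicts outlet temperature high, not outlet temperature low)
(E) sensor drift — particulate in product ✗; outlet temperature low ✗; level alarm ✗; yield down ✓; odor noted ✗
(F) feed contamination — does not account for odor noted
(A) is the only candidate with no mismatches.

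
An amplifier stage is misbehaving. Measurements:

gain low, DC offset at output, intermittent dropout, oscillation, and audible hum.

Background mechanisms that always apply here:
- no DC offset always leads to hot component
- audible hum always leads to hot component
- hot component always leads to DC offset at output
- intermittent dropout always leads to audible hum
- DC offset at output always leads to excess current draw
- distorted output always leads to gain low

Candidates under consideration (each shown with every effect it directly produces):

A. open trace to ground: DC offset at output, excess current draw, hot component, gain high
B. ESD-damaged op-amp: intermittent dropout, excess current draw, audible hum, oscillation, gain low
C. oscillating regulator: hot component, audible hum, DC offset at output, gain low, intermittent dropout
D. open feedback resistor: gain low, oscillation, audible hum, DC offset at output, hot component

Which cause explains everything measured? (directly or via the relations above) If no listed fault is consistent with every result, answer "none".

B

For each candidate, compare predicted effects to what was observed:
(A) open trace to ground — gain low -; DC offset at output +; intermittent dropout -; oscillation -; audible hum -
(B) ESD-damaged op-amp — accounts for every observation (DC offset at output via audible hum → hot component → DC offset at output)
(C) oscillating regulator — does not account for oscillation
(D) open feedback resistor — gain low +; DC offset at output +; intermittent dropout -; oscillation +; audible hum +
Only (B) is consistent with every observation.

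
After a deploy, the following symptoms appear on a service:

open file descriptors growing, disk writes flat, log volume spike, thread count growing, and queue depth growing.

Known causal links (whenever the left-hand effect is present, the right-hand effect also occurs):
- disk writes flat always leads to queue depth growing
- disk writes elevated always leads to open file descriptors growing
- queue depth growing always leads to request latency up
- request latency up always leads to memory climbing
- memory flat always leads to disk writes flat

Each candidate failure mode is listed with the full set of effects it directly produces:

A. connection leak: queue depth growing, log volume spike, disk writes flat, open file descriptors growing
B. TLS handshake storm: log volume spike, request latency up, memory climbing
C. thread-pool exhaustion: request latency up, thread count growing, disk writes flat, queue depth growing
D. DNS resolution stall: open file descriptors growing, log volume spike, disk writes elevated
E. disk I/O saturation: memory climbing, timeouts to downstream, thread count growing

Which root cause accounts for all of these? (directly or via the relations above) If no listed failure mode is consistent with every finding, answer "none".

Testing each hypothesis:
(A) connection leak — open file descriptors growing ✓; disk writes flat ✓; log volume spike ✓; thread count growing ✗; queue depth growing ✓
(B) TLS handshake storm — does not account for open file descriptors growing, disk writes flat, thread count growing, queue depth growing
(C) thread-pool exhaustion — open file descriptors growing ✗; disk writes flat ✓; log volume spike ✗; thread count growing ✓; queue depth growing ✓
(D) DNS resolution stall — fails on disk writes flat, thread count growing, queue depth growing (predicts disk writes elevated, not disk writes flat)
(E) disk I/O saturation — open file descriptors growing ✗; disk writes flat ✗; log volume spike ✗; thread count growing ✓; queue depth growing ✗
No candidate is consistent with all observations.

none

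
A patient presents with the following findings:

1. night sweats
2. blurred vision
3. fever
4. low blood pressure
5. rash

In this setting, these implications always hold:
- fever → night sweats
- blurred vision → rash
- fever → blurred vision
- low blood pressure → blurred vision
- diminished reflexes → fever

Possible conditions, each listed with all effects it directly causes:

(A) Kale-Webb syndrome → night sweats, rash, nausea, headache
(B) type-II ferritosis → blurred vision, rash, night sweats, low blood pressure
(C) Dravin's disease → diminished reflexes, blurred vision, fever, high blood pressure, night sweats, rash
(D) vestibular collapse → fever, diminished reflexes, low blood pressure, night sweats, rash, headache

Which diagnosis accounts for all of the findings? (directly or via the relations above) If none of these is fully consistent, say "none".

Testing each hypothesis:
(A) Kale-Webb syndrome — does not account for blurred vision, fever, low blood pressure
(B) type-II ferritosis — night sweats +; blurred vision +; fever -; low blood pressure +; rash +
(C) Dravin's disease — night sweats +; blurred vision +; fever +; low blood pressure -; rash +
(D) vestibular collapse — accounts for every observation (blurred vision through low blood pressure → blurred vision)
(D) is the only candidate with no mismatches.

D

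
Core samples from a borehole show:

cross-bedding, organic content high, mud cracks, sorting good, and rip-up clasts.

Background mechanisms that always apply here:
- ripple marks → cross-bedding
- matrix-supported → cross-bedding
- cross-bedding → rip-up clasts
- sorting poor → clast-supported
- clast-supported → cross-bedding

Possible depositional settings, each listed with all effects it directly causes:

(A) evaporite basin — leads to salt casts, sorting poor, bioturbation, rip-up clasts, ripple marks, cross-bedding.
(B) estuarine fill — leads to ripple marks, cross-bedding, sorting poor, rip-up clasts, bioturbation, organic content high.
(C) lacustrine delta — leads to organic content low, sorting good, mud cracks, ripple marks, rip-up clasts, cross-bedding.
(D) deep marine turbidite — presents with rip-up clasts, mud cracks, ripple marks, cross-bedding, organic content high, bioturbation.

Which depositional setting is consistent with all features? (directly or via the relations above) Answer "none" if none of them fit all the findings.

Testing each hypothesis:
(A) evaporite basin — fails on organic content high, mud cracks, sorting good (predicts sorting poor, not sorting good)
(B) estuarine fill — fails on mud cracks, sorting good (predicts sorting poor, not sorting good)
(C) lacustrine delta — cross-bedding yes; organic content high NO; mud cracks yes; sorting good yes; rip-up clasts yes
(D) deep marine turbidite — does not account for sorting good
No candidate is consistent with all observations.

none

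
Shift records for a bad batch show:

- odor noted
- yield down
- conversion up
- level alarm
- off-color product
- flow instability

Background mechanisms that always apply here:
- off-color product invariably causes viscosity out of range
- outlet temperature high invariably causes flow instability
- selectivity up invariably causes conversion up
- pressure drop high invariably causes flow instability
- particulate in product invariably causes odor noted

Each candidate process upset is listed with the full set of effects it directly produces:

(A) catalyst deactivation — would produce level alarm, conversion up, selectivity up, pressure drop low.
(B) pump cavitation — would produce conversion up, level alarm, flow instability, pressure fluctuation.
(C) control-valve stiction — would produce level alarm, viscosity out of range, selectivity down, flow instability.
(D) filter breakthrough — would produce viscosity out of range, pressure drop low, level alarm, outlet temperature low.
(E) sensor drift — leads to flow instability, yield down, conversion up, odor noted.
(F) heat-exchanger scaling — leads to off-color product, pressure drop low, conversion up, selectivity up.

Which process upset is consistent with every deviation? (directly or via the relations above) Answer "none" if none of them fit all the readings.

none

Per-candidate check:
(A) catalyst deactivation — odor noted NO; yield down NO; conversion up yes; level alarm yes; off-color product NO; flow instability NO
(B) pump cavitation — does not account for odor noted, yield down, off-color product
(C) control-valve stiction — odor noted NO; yield down NO; conversion up NO; level alarm yes; off-color product NO; flow instability yes
(D) filter breakthrough — does not account for odor noted, yield down, conversion up, off-color product, flow instability
(E) sensor drift — odor noted yes; yield down yes; conversion up yes; level alarm NO; off-color product NO; flow instability yes
(F) heat-exchanger scaling — odor noted NO; yield down NO; conversion up yes; level alarm NO; off-color product yes; flow instability NO
None of the listed candidates fits everything.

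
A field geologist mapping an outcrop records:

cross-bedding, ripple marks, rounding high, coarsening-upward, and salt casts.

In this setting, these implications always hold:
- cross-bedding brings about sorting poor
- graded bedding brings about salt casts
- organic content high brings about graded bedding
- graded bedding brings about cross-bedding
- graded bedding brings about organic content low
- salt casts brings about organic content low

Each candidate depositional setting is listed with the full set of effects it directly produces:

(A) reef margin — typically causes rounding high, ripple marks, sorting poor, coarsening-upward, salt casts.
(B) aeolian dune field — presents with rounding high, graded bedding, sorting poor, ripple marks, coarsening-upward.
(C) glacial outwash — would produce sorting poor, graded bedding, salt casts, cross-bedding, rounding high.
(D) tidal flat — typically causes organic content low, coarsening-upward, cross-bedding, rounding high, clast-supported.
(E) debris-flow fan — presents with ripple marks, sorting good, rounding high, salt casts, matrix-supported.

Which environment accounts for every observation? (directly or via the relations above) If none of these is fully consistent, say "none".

Per-candidate check:
(A) reef margin — does not account for cross-bedding
(B) aeolian dune field — accounts for every observation (cross-bedding by graded bedding → cross-bedding)
(C) glacial outwash — cross-bedding match; ripple marks miss; rounding high match; coarsening-upward miss; salt casts match
(D) tidal flat — does not account for ripple marks, salt casts
(E) debris-flow fan — cross-bedding miss; ripple marks match; rounding high match; coarsening-upward miss; salt casts match
Only (B) is consistent with every observation.

B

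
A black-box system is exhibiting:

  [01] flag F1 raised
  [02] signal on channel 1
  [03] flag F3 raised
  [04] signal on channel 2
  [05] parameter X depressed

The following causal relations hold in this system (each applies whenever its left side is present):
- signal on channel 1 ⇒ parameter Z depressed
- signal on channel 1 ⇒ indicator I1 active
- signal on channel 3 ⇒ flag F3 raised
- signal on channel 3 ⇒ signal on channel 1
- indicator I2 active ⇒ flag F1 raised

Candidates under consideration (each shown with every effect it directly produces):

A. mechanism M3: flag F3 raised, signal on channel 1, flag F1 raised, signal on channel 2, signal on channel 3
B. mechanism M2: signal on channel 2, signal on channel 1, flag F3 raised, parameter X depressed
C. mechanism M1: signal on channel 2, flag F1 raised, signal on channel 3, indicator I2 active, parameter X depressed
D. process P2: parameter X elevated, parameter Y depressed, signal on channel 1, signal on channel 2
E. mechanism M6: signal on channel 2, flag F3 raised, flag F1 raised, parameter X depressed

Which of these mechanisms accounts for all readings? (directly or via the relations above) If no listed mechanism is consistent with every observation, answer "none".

Checking each candidate against the observations:
(A) mechanism M3 — does not account for parameter X depressed
(B) mechanism M2 — does not account for flag F1 raised
(C) mechanism M1 — flag F1 raised ✓; signal on channel 1 ✓ (by signal on channel 3 → signal on channel 1); flag F3 raised ✓ (by signal on channel 3 → flag F3 raised); signal on channel 2 ✓; parameter X depressed ✓
(D) process P2 — flag F1 raised ✗; signal on channel 1 ✓; flag F3 raised ✗; signal on channel 2 ✓; parameter X depressed ✗
(E) mechanism M6 — flag F1 raised ✓; signal on channel 1 ✗; flag F3 raised ✓; signal on channel 2 ✓; parameter X depressed ✓
Only (C) is consistent with every observation.

C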